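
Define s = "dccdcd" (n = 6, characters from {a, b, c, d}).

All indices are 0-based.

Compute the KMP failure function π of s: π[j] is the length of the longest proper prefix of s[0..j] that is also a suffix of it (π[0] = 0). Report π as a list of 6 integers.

[0, 0, 0, 1, 2, 1]

π[0] = 0
j=1 s[j]='c': π[1]=0 (border '')
j=2 s[j]='c': π[2]=0 (border '')
j=3 s[j]='d': π[3]=1 (border 'd')
j=4 s[j]='c': π[4]=2 (border 'dc')
j=5 s[j]='d': k: 2→0; π[5]=1 (border 'd')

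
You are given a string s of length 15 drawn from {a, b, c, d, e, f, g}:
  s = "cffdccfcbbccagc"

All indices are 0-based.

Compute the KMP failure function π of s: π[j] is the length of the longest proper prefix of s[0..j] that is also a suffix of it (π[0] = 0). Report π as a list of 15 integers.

[0, 0, 0, 0, 1, 1, 2, 1, 0, 0, 1, 1, 0, 0, 1]

π[0] = 0
j=1 s[j]='f': π[1]=0 (border '')
j=2 s[j]='f': π[2]=0 (border '')
j=3 s[j]='d': π[3]=0 (border '')
j=4 s[j]='c': π[4]=1 (border 'c')
j=5 s[j]='c': k: 1→0; π[5]=1 (border 'c')
j=6 s[j]='f': π[6]=2 (border 'cf')
j=7 s[j]='c': k: 2→0; π[7]=1 (border 'c')
j=8 s[j]='b': k: 1→0; π[8]=0 (border '')
j=9 s[j]='b': π[9]=0 (border '')
j=10 s[j]='c': π[10]=1 (border 'c')
j=11 s[j]='c': k: 1→0; π[11]=1 (border 'c')
j=12 s[j]='a': k: 1→0; π[12]=0 (border '')
j=13 s[j]='g': π[13]=0 (border '')
j=14 s[j]='c': π[14]=1 (border 'c')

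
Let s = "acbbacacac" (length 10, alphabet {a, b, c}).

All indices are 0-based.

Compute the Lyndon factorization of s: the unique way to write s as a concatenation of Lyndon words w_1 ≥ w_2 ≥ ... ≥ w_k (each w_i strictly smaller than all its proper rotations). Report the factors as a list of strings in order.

emit factor 1: 'acbb' (i=0, period=4)
emit factor 2: 'ac' (i=4, period=2)
emit factor 3: 'ac' (i=6, period=2)
emit factor 4: 'ac' (i=8, period=2)

["acbb", "ac", "ac", "ac"]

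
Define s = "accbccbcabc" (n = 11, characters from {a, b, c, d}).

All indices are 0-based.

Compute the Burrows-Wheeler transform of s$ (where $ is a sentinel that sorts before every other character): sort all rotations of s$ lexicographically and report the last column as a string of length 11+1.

cc$accbbccba

rank  rotation      last
    0  $accbccbcabc  c
    1  abc$accbccbc  c
    2  accbccbcabc$  $
    3  bc$accbccbca  a
    4  bcabc$accbcc  c
    5  bccbcabc$acc  c
    6  c$accbccbcab  b
    7  cabc$accbccb  b
    8  cbcabc$accbc  c
    9  cbccbcabc$ac  c
   10  ccbcabc$accb  b
   11  ccbccbcabc$a  a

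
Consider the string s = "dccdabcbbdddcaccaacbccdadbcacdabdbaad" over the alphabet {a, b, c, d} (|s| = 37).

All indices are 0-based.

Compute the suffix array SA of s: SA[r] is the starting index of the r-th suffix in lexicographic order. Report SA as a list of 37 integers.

[16, 34, 4, 30, 17, 13, 27, 35, 23, 33, 7, 25, 5, 19, 31, 8, 15, 12, 26, 6, 18, 14, 1, 20, 2, 28, 21, 36, 3, 29, 22, 32, 24, 11, 0, 10, 9]

rank→(start, suffix):
  0 → (16, 'aacbccdadbcacdabdbaad')
  1 → (34, 'aad')
  2 → (4, 'abcbbdddcaccaacbccdadbcacdabdbaad')
  3 → (30, 'abdbaad')
  4 → (17, 'acbccdadbcacdabdbaad')
  5 → (13, 'accaacbccdadbcacdabdbaad')
  6 → (27, 'acdabdbaad')
  7 → (35, 'ad')
  8 → (23, 'adbcacdabdbaad')
  9 → (33, 'baad')
  10 → (7, 'bbdddcaccaacbccdadbcacdabdbaad')
  11 → (25, 'bcacdabdbaad')
  12 → (5, 'bcbbdddcaccaacbccdadbcacdabdbaad')
  13 → (19, 'bccdadbcacdabdbaad')
  14 → (31, 'bdbaad')
  15 → (8, 'bdddcaccaacbccdadbcacdabdbaad')
  16 → (15, 'caacbccdadbcacdabdbaad')
  17 → (12, 'caccaacbccdadbcacdabdbaad')
  18 → (26, 'cacdabdbaad')
  19 → (6, 'cbbdddcaccaacbccdadbcacdabdbaad')
  20 → (18, 'cbccdadbcacdabdbaad')
  21 → (14, 'ccaacbccdadbcacdabdbaad')
  22 → (1, 'ccdabcbbdddcaccaacbccdadbcacdabdbaad')
  23 → (20, 'ccdadbcacdabdbaad')
  24 → (2, 'cdabcbbdddcaccaacbccdadbcacdabdbaad')
  25 → (28, 'cdabdbaad')
  26 → (21, 'cdadbcacdabdbaad')
  27 → (36, 'd')
  28 → (3, 'dabcbbdddcaccaacbccdadbcacdabdbaad')
  29 → (29, 'dabdbaad')
  30 → (22, 'dadbcacdabdbaad')
  31 → (32, 'dbaad')
  32 → (24, 'dbcacdabdbaad')
  33 → (11, 'dcaccaacbccdadbcacdabdbaad')
  34 → (0, 'dccdabcbbdddcaccaacbccdadbcacdabdbaad')
  35 → (10, 'ddcaccaacbccdadbcacdabdbaad')
  36 → (9, 'dddcaccaacbccdadbcacdabdbaad')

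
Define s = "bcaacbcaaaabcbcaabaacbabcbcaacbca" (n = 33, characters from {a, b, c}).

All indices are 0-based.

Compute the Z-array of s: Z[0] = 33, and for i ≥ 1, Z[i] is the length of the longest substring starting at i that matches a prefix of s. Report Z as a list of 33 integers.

[33, 0, 0, 0, 0, 4, 0, 0, 0, 0, 0, 2, 0, 4, 0, 0, 0, 1, 0, 0, 0, 1, 0, 2, 0, 8, 0, 0, 0, 0, 3, 0, 0]

Z[0]=33
i=1: i≥r, start 0; Z[1]=0
i=2: i≥r, start 0; Z[2]=0
i=3: i≥r, start 0; Z[3]=0
i=4: i≥r, start 0; Z[4]=0
i=5: i≥r, start 0; Z[5]=4 extend→box=[5,9)
i=6: min(r-i=3, Z[1]=0)=0; Z[6]=0
i=7: min(r-i=2, Z[2]=0)=0; Z[7]=0
i=8: min(r-i=1, Z[3]=0)=0; Z[8]=0
i=9: i≥r, start 0; Z[9]=0
i=10: i≥r, start 0; Z[10]=0
i=11: i≥r, start 0; Z[11]=2 extend→box=[11,13)
i=12: min(r-i=1, Z[1]=0)=0; Z[12]=0
i=13: i≥r, start 0; Z[13]=4 extend→box=[13,17)
i=14: min(r-i=3, Z[1]=0)=0; Z[14]=0
i=15: min(r-i=2, Z[2]=0)=0; Z[15]=0
i=16: min(r-i=1, Z[3]=0)=0; Z[16]=0
i=17: i≥r, start 0; Z[17]=1 extend→box=[17,18)
i=18: i≥r, start 0; Z[18]=0
i=19: i≥r, start 0; Z[19]=0
i=20: i≥r, start 0; Z[20]=0
i=21: i≥r, start 0; Z[21]=1 extend→box=[21,22)
i=22: i≥r, start 0; Z[22]=0
i=23: i≥r, start 0; Z[23]=2 extend→box=[23,25)
i=24: min(r-i=1, Z[1]=0)=0; Z[24]=0
i=25: i≥r, start 0; Z[25]=8 extend→box=[25,33)
i=26: min(r-i=7, Z[1]=0)=0; Z[26]=0
i=27: min(r-i=6, Z[2]=0)=0; Z[27]=0
i=28: min(r-i=5, Z[3]=0)=0; Z[28]=0
i=29: min(r-i=4, Z[4]=0)=0; Z[29]=0
i=30: min(r-i=3, Z[5]=4)=3; Z[30]=3
i=31: min(r-i=2, Z[6]=0)=0; Z[31]=0
i=32: min(r-i=1, Z[7]=0)=0; Z[32]=0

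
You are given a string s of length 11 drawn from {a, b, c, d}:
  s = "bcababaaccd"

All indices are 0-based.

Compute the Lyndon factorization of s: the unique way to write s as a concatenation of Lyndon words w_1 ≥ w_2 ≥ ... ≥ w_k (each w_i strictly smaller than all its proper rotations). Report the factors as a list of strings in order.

emit factor 1: 'bc' (i=0, period=2)
emit factor 2: 'ab' (i=2, period=2)
emit factor 3: 'ab' (i=4, period=2)
emit factor 4: 'aaccd' (i=6, period=5)

["bc", "ab", "ab", "aaccd"]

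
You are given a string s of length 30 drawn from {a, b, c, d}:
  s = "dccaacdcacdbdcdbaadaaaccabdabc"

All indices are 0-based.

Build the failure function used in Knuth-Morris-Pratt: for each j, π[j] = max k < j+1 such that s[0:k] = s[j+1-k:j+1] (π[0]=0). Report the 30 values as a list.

π[0] = 0
j=1 s[j]='c': π[1]=0 (border '')
j=2 s[j]='c': π[2]=0 (border '')
j=3 s[j]='a': π[3]=0 (border '')
j=4 s[j]='a': π[4]=0 (border '')
j=5 s[j]='c': π[5]=0 (border '')
j=6 s[j]='d': π[6]=1 (border 'd')
j=7 s[j]='c': π[7]=2 (border 'dc')
j=8 s[j]='a': k: 2→0; π[8]=0 (border '')
j=9 s[j]='c': π[9]=0 (border '')
j=10 s[j]='d': π[10]=1 (border 'd')
j=11 s[j]='b': k: 1→0; π[11]=0 (border '')
j=12 s[j]='d': π[12]=1 (border 'd')
j=13 s[j]='c': π[13]=2 (border 'dc')
j=14 s[j]='d': k: 2→0; π[14]=1 (border 'd')
j=15 s[j]='b': k: 1→0; π[15]=0 (border '')
j=16 s[j]='a': π[16]=0 (border '')
j=17 s[j]='a': π[17]=0 (border '')
j=18 s[j]='d': π[18]=1 (border 'd')
j=19 s[j]='a': k: 1→0; π[19]=0 (border '')
j=20 s[j]='a': π[20]=0 (border '')
j=21 s[j]='a': π[21]=0 (border '')
j=22 s[j]='c': π[22]=0 (border '')
j=23 s[j]='c': π[23]=0 (border '')
j=24 s[j]='a': π[24]=0 (border '')
j=25 s[j]='b': π[25]=0 (border '')
j=26 s[j]='d': π[26]=1 (border 'd')
j=27 s[j]='a': k: 1→0; π[27]=0 (border '')
j=28 s[j]='b': π[28]=0 (border '')
j=29 s[j]='c': π[29]=0 (border '')

[0, 0, 0, 0, 0, 0, 1, 2, 0, 0, 1, 0, 1, 2, 1, 0, 0, 0, 1, 0, 0, 0, 0, 0, 0, 0, 1, 0, 0, 0]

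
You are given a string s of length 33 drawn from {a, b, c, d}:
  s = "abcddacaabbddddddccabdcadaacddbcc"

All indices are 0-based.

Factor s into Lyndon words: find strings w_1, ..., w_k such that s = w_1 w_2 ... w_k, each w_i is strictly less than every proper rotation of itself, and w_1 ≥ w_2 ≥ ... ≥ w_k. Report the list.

["abcddac", "aabbddddddccabdcadaacddbcc"]

emit factor 1: 'abcddac' (i=0, period=7)
emit factor 2: 'aabbddddddccabdcadaacddbcc' (i=7, period=26)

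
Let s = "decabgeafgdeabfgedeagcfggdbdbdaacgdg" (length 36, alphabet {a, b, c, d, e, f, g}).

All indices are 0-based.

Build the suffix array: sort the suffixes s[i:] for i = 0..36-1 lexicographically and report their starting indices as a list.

rank | idx | suffix
   0 |  30 | aacgdg
   1 |  12 | abfgedeagcfggdbdbdaacgdg
   2 |   3 | abgeafgdeabfgedeagcfggdbdbdaacgdg
   3 |  31 | acgdg
   4 |   7 | afgdeabfgedeagcfggdbdbdaacgdg
   5 |  19 | agcfggdbdbdaacgdg
   6 |  28 | bdaacgdg
   7 |  26 | bdbdaacgdg
   8 |  13 | bfgedeagcfggdbdbdaacgdg
   9 |   4 | bgeafgdeabfgedeagcfggdbdbdaacgdg
  10 |   2 | cabgeafgdeabfgedeagcfggdbdbdaacgdg
  11 |  21 | cfggdbdbdaacgdg
  12 |  32 | cgdg
  13 |  29 | daacgdg
  14 |  27 | dbdaacgdg
  15 |  25 | dbdbdaacgdg
  16 |  10 | deabfgedeagcfggdbdbdaacgdg
  17 |  17 | deagcfggdbdbdaacgdg
  18 |   0 | decabgeafgdeabfgedeagcfggdbdbdaacgdg
  19 |  34 | dg
  20 |  11 | eabfgedeagcfggdbdbdaacgdg
  21 |   6 | eafgdeabfgedeagcfggdbdbdaacgdg
  22 |  18 | eagcfggdbdbdaacgdg
  23 |   1 | ecabgeafgdeabfgedeagcfggdbdbdaacgdg
  24 |  16 | edeagcfggdbdbdaacgdg
  25 |   8 | fgdeabfgedeagcfggdbdbdaacgdg
  26 |  14 | fgedeagcfggdbdbdaacgdg
  27 |  22 | fggdbdbdaacgdg
  28 |  35 | g
  29 |  20 | gcfggdbdbdaacgdg
  30 |  24 | gdbdbdaacgdg
  31 |   9 | gdeabfgedeagcfggdbdbdaacgdg
  32 |  33 | gdg
  33 |   5 | geafgdeabfgedeagcfggdbdbdaacgdg
  34 |  15 | gedeagcfggdbdbdaacgdg
  35 |  23 | ggdbdbdaacgdg

[30, 12, 3, 31, 7, 19, 28, 26, 13, 4, 2, 21, 32, 29, 27, 25, 10, 17, 0, 34, 11, 6, 18, 1, 16, 8, 14, 22, 35, 20, 24, 9, 33, 5, 15, 23]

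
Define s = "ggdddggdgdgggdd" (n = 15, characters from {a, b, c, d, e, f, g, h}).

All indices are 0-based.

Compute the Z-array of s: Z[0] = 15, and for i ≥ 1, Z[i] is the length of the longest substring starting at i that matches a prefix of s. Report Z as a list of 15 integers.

Z[0]=15
i=1: i≥r, start 0; Z[1]=1 extend→box=[1,2)
i=2: i≥r, start 0; Z[2]=0
i=3: i≥r, start 0; Z[3]=0
i=4: i≥r, start 0; Z[4]=0
i=5: i≥r, start 0; Z[5]=3 extend→box=[5,8)
i=6: min(r-i=2, Z[1]=1)=1; Z[6]=1
i=7: min(r-i=1, Z[2]=0)=0; Z[7]=0
i=8: i≥r, start 0; Z[8]=1 extend→box=[8,9)
i=9: i≥r, start 0; Z[9]=0
i=10: i≥r, start 0; Z[10]=2 extend→box=[10,12)
i=11: min(r-i=1, Z[1]=1)=1; Z[11]=4 extend→box=[11,15)
i=12: min(r-i=3, Z[1]=1)=1; Z[12]=1
i=13: min(r-i=2, Z[2]=0)=0; Z[13]=0
i=14: min(r-i=1, Z[3]=0)=0; Z[14]=0

[15, 1, 0, 0, 0, 3, 1, 0, 1, 0, 2, 4, 1, 0, 0]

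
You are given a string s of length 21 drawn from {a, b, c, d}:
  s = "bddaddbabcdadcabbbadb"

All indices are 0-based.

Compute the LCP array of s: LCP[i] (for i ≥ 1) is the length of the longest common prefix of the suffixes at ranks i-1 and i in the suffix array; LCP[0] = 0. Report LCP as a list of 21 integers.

[0, 2, 1, 2, 2, 0, 1, 2, 1, 2, 1, 1, 0, 1, 0, 3, 1, 2, 1, 1, 2]

rank→(start, suffix):
  0 → (14, 'abbbadb')
  1 → (7, 'abcdadcabbbadb')
  2 → (18, 'adb')
  3 → (11, 'adcabbbadb')
  4 → (3, 'addbabcdadcabbbadb')
  5 → (20, 'b')
  6 → (6, 'babcdadcabbbadb')
  7 → (17, 'badb')
  8 → (16, 'bbadb')
  9 → (15, 'bbbadb')
  10 → (8, 'bcdadcabbbadb')
  11 → (0, 'bddaddbabcdadcabbbadb')
  12 → (13, 'cabbbadb')
  13 → (9, 'cdadcabbbadb')
  14 → (10, 'dadcabbbadb')
  15 → (2, 'daddbabcdadcabbbadb')
  16 → (19, 'db')
  17 → (5, 'dbabcdadcabbbadb')
  18 → (12, 'dcabbbadb')
  19 → (1, 'ddaddbabcdadcabbbadb')
  20 → (4, 'ddbabcdadcabbbadb')

SA = [14, 7, 18, 11, 3, 20, 6, 17, 16, 15, 8, 0, 13, 9, 10, 2, 19, 5, 12, 1, 4]
rank  pair      lcp
   1  s[14:],s[7:]  2  'ab'
   2  s[7:],s[18:]  1  'a'
   3  s[18:],s[11:]  2  'ad'
   4  s[11:],s[3:]  2  'ad'
   5  s[3:],s[20:]  0  ''
   6  s[20:],s[6:]  1  'b'
   7  s[6:],s[17:]  2  'ba'
   8  s[17:],s[16:]  1  'b'
   9  s[16:],s[15:]  2  'bb'
  10  s[15:],s[8:]  1  'b'
  11  s[8:],s[0:]  1  'b'
  12  s[0:],s[13:]  0  ''
  13  s[13:],s[9:]  1  'c'
  14  s[9:],s[10:]  0  ''
  15  s[10:],s[2:]  3  'dad'
  16  s[2:],s[19:]  1  'd'
  17  s[19:],s[5:]  2  'db'
  18  s[5:],s[12:]  1  'd'
  19  s[12:],s[1:]  1  'd'
  20  s[1:],s[4:]  2  'dd'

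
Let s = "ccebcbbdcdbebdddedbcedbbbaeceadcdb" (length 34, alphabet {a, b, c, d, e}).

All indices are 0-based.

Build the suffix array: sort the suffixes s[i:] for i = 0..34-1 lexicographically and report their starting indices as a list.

[29, 25, 33, 24, 23, 22, 5, 3, 18, 6, 12, 10, 4, 0, 31, 8, 27, 1, 19, 32, 21, 17, 9, 30, 7, 13, 14, 15, 28, 2, 11, 26, 20, 16]

sorted suffixes:
  #0 SA[0]=29  'adcdb'
  #1 SA[1]=25  'aeceadcdb'
  #2 SA[2]=33  'b'
  #3 SA[3]=24  'baeceadcdb'
  #4 SA[4]=23  'bbaeceadcdb'
  #5 SA[5]=22  'bbbaeceadcdb'
  #6 SA[6]=5  'bbdcdbebdddedbcedbbbaeceadcdb'
  #7 SA[7]=3  'bcbbdcdbebdddedbcedbbbaeceadcdb'
  #8 SA[8]=18  'bcedbbbaeceadcdb'
  #9 SA[9]=6  'bdcdbebdddedbcedbbbaeceadcdb'
  #10 SA[10]=12  'bdddedbcedbbbaeceadcdb'
  #11 SA[11]=10  'bebdddedbcedbbbaeceadcdb'
  #12 SA[12]=4  'cbbdcdbebdddedbcedbbbaeceadcdb'
  #13 SA[13]=0  'ccebcbbdcdbebdddedbcedbbbaeceadcdb'
  #14 SA[14]=31  'cdb'
  #15 SA[15]=8  'cdbebdddedbcedbbbaeceadcdb'
  #16 SA[16]=27  'ceadcdb'
  #17 SA[17]=1  'cebcbbdcdbebdddedbcedbbbaeceadcdb'
  #18 SA[18]=19  'cedbbbaeceadcdb'
  #19 SA[19]=32  'db'
  #20 SA[20]=21  'dbbbaeceadcdb'
  #21 SA[21]=17  'dbcedbbbaeceadcdb'
  #22 SA[22]=9  'dbebdddedbcedbbbaeceadcdb'
  #23 SA[23]=30  'dcdb'
  #24 SA[24]=7  'dcdbebdddedbcedbbbaeceadcdb'
  #25 SA[25]=13  'dddedbcedbbbaeceadcdb'
  #26 SA[26]=14  'ddedbcedbbbaeceadcdb'
  #27 SA[27]=15  'dedbcedbbbaeceadcdb'
  #28 SA[28]=28  'eadcdb'
  #29 SA[29]=2  'ebcbbdcdbebdddedbcedbbbaeceadcdb'
  #30 SA[30]=11  'ebdddedbcedbbbaeceadcdb'
  #31 SA[31]=26  'eceadcdb'
  #32 SA[32]=20  'edbbbaeceadcdb'
  #33 SA[33]=16  'edbcedbbbaeceadcdb'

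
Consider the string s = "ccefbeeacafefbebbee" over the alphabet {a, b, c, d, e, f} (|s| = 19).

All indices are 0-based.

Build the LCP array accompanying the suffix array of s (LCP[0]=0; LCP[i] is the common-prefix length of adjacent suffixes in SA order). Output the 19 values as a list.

rank | idx | suffix
   0 |   7 | acafefbebbee
   1 |   9 | afefbebbee
   2 |  15 | bbee
   3 |  13 | bebbee
   4 |  16 | bee
   5 |   4 | beeacafefbebbee
   6 |   8 | cafefbebbee
   7 |   0 | ccefbeeacafefbebbee
   8 |   1 | cefbeeacafefbebbee
   9 |  18 | e
  10 |   6 | eacafefbebbee
  11 |  14 | ebbee
  12 |  17 | ee
  13 |   5 | eeacafefbebbee
  14 |  11 | efbebbee
  15 |   2 | efbeeacafefbebbee
  16 |  12 | fbebbee
  17 |   3 | fbeeacafefbebbee
  18 |  10 | fefbebbee

SA = [7, 9, 15, 13, 16, 4, 8, 0, 1, 18, 6, 14, 17, 5, 11, 2, 12, 3, 10]
rank  pair      lcp
   1  s[7:],s[9:]  1  'a'
   2  s[9:],s[15:]  0  ''
   3  s[15:],s[13:]  1  'b'
   4  s[13:],s[16:]  2  'be'
   5  s[16:],s[4:]  3  'bee'
   6  s[4:],s[8:]  0  ''
   7  s[8:],s[0:]  1  'c'
   8  s[0:],s[1:]  1  'c'
   9  s[1:],s[18:]  0  ''
  10  s[18:],s[6:]  1  'e'
  11  s[6:],s[14:]  1  'e'
  12  s[14:],s[17:]  1  'e'
  13  s[17:],s[5:]  2  'ee'
  14  s[5:],s[11:]  1  'e'
  15  s[11:],s[2:]  4  'efbe'
  16  s[2:],s[12:]  0  ''
  17  s[12:],s[3:]  3  'fbe'
  18  s[3:],s[10:]  1  'f'

[0, 1, 0, 1, 2, 3, 0, 1, 1, 0, 1, 1, 1, 2, 1, 4, 0, 3, 1]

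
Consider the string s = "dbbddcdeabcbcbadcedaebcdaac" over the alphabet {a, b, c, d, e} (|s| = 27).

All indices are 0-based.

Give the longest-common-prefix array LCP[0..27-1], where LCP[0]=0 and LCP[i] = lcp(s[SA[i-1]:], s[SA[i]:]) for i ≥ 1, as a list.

rank | idx | suffix
   0 |  24 | aac
   1 |   8 | abcbcbadcedaebcdaac
   2 |  25 | ac
   3 |  14 | adcedaebcdaac
   4 |  19 | aebcdaac
   5 |  13 | badcedaebcdaac
   6 |   1 | bbddcdeabcbcbadcedaebcdaac
   7 |  11 | bcbadcedaebcdaac
   8 |   9 | bcbcbadcedaebcdaac
   9 |  21 | bcdaac
  10 |   2 | bddcdeabcbcbadcedaebcdaac
  11 |  26 | c
  12 |  12 | cbadcedaebcdaac
  13 |  10 | cbcbadcedaebcdaac
  14 |  22 | cdaac
  15 |   5 | cdeabcbcbadcedaebcdaac
  16 |  16 | cedaebcdaac
  17 |  23 | daac
  18 |  18 | daebcdaac
  19 |   0 | dbbddcdeabcbcbadcedaebcdaac
  20 |   4 | dcdeabcbcbadcedaebcdaac
  21 |  15 | dcedaebcdaac
  22 |   3 | ddcdeabcbcbadcedaebcdaac
  23 |   6 | deabcbcbadcedaebcdaac
  24 |   7 | eabcbcbadcedaebcdaac
  25 |  20 | ebcdaac
  26 |  17 | edaebcdaac

SA = [24, 8, 25, 14, 19, 13, 1, 11, 9, 21, 2, 26, 12, 10, 22, 5, 16, 23, 18, 0, 4, 15, 3, 6, 7, 20, 17]
rank  pair      lcp
   1  s[24:],s[8:]  1  'a'
   2  s[8:],s[25:]  1  'a'
   3  s[25:],s[14:]  1  'a'
   4  s[14:],s[19:]  1  'a'
   5  s[19:],s[13:]  0  ''
   6  s[13:],s[1:]  1  'b'
   7  s[1:],s[11:]  1  'b'
   8  s[11:],s[9:]  3  'bcb'
   9  s[9:],s[21:]  2  'bc'
  10  s[21:],s[2:]  1  'b'
  11  s[2:],s[26:]  0  ''
  12  s[26:],s[12:]  1  'c'
  13  s[12:],s[10:]  2  'cb'
  14  s[10:],s[22:]  1  'c'
  15  s[22:],s[5:]  2  'cd'
  16  s[5:],s[16:]  1  'c'
  17  s[16:],s[23:]  0  ''
  18  s[23:],s[18:]  2  'da'
  19  s[18:],s[0:]  1  'd'
  20  s[0:],s[4:]  1  'd'
  21  s[4:],s[15:]  2  'dc'
  22  s[15:],s[3:]  1  'd'
  23  s[3:],s[6:]  1  'd'
  24  s[6:],s[7:]  0  ''
  25  s[7:],s[20:]  1  'e'
  26  s[20:],s[17:]  1  'e'

[0, 1, 1, 1, 1, 0, 1, 1, 3, 2, 1, 0, 1, 2, 1, 2, 1, 0, 2, 1, 1, 2, 1, 1, 0, 1, 1]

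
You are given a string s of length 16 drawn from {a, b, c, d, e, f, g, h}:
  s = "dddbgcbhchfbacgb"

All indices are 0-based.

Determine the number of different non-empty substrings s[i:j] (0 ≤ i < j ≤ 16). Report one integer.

126

sorted suffixes:
  #0 SA[0]=12  'acgb'
  #1 SA[1]=15  'b'
  #2 SA[2]=11  'bacgb'
  #3 SA[3]=3  'bgcbhchfbacgb'
  #4 SA[4]=6  'bhchfbacgb'
  #5 SA[5]=5  'cbhchfbacgb'
  #6 SA[6]=13  'cgb'
  #7 SA[7]=8  'chfbacgb'
  #8 SA[8]=2  'dbgcbhchfbacgb'
  #9 SA[9]=1  'ddbgcbhchfbacgb'
  #10 SA[10]=0  'dddbgcbhchfbacgb'
  #11 SA[11]=10  'fbacgb'
  #12 SA[12]=14  'gb'
  #13 SA[13]=4  'gcbhchfbacgb'
  #14 SA[14]=7  'hchfbacgb'
  #15 SA[15]=9  'hfbacgb'

SA = [12, 15, 11, 3, 6, 5, 13, 8, 2, 1, 0, 10, 14, 4, 7, 9]
rank  pair      lcp
   1  s[12:],s[15:]  0  ''
   2  s[15:],s[11:]  1  'b'
   3  s[11:],s[3:]  1  'b'
   4  s[3:],s[6:]  1  'b'
   5  s[6:],s[5:]  0  ''
   6  s[5:],s[13:]  1  'c'
   7  s[13:],s[8:]  1  'c'
   8  s[8:],s[2:]  0  ''
   9  s[2:],s[1:]  1  'd'
  10  s[1:],s[0:]  2  'dd'
  11  s[0:],s[10:]  0  ''
  12  s[10:],s[14:]  0  ''
  13  s[14:],s[4:]  1  'g'
  14  s[4:],s[7:]  0  ''
  15  s[7:],s[9:]  1  'h'

n(n+1)/2 = 16·17/2 = 136
Σ LCP = 0 + 0 + 1 + 1 + 1 + 0 + 1 + 1 + 0 + 1 + 2 + 0 + 0 + 1 + 0 + 1 = 10
distinct = 136 − 10 = 126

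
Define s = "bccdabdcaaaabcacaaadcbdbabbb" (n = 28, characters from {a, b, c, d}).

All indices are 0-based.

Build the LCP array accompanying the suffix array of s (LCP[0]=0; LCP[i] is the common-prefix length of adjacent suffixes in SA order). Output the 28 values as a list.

rank→(start, suffix):
  0 → (8, 'aaaabcacaaadcbdbabbb')
  1 → (9, 'aaabcacaaadcbdbabbb')
  2 → (16, 'aaadcbdbabbb')
  3 → (10, 'aabcacaaadcbdbabbb')
  4 → (17, 'aadcbdbabbb')
  5 → (24, 'abbb')
  6 → (11, 'abcacaaadcbdbabbb')
  7 → (4, 'abdcaaaabcacaaadcbdbabbb')
  8 → (14, 'acaaadcbdbabbb')
  9 → (18, 'adcbdbabbb')
  10 → (27, 'b')
  11 → (23, 'babbb')
  12 → (26, 'bb')
  13 → (25, 'bbb')
  14 → (12, 'bcacaaadcbdbabbb')
  15 → (0, 'bccdabdcaaaabcacaaadcbdbabbb')
  16 → (21, 'bdbabbb')
  17 → (5, 'bdcaaaabcacaaadcbdbabbb')
  18 → (7, 'caaaabcacaaadcbdbabbb')
  19 → (15, 'caaadcbdbabbb')
  20 → (13, 'cacaaadcbdbabbb')
  21 → (20, 'cbdbabbb')
  22 → (1, 'ccdabdcaaaabcacaaadcbdbabbb')
  23 → (2, 'cdabdcaaaabcacaaadcbdbabbb')
  24 → (3, 'dabdcaaaabcacaaadcbdbabbb')
  25 → (22, 'dbabbb')
  26 → (6, 'dcaaaabcacaaadcbdbabbb')
  27 → (19, 'dcbdbabbb')

SA = [8, 9, 16, 10, 17, 24, 11, 4, 14, 18, 27, 23, 26, 25, 12, 0, 21, 5, 7, 15, 13, 20, 1, 2, 3, 22, 6, 19]
i: (SA[i-1],SA[i]) lcp shared
  1: (8,9) 3 'aaa'
  2: (9,16) 3 'aaa'
  3: (16,10) 2 'aa'
  4: (10,17) 2 'aa'
  5: (17,24) 1 'a'
  6: (24,11) 2 'ab'
  7: (11,4) 2 'ab'
  8: (4,14) 1 'a'
  9: (14,18) 1 'a'
  10: (18,27) 0 ''
  11: (27,23) 1 'b'
  12: (23,26) 1 'b'
  13: (26,25) 2 'bb'
  14: (25,12) 1 'b'
  15: (12,0) 2 'bc'
  16: (0,21) 1 'b'
  17: (21,5) 2 'bd'
  18: (5,7) 0 ''
  19: (7,15) 4 'caaa'
  20: (15,13) 2 'ca'
  21: (13,20) 1 'c'
  22: (20,1) 1 'c'
  23: (1,2) 1 'c'
  24: (2,3) 0 ''
  25: (3,22) 1 'd'
  26: (22,6) 1 'd'
  27: (6,19) 2 'dc'

[0, 3, 3, 2, 2, 1, 2, 2, 1, 1, 0, 1, 1, 2, 1, 2, 1, 2, 0, 4, 2, 1, 1, 1, 0, 1, 1, 2]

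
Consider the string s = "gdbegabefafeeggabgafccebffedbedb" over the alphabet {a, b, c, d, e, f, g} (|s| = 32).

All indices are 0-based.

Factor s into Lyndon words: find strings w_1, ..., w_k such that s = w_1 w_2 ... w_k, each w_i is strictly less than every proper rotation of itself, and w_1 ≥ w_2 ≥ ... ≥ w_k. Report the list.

["g", "d", "beg", "abefafeeggabgafccebffedbedb"]

emit factor 1: 'g' (i=0, period=1)
emit factor 2: 'd' (i=1, period=1)
emit factor 3: 'beg' (i=2, period=3)
emit factor 4: 'abefafeeggabgafccebffedbedb' (i=5, period=27)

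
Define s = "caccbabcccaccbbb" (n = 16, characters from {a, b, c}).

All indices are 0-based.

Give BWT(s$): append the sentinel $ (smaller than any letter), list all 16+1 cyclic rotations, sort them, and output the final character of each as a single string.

bbccbcbca$ccccaab

rank  rotation           last
    0  $caccbabcccaccbbb  b
    1  abcccaccbbb$caccb  b
    2  accbabcccaccbbb$c  c
    3  accbbb$caccbabccc  c
    4  b$caccbabcccaccbb  b
    5  babcccaccbbb$cacc  c
    6  bb$caccbabcccaccb  b
    7  bbb$caccbabcccacc  c
    8  bcccaccbbb$caccba  a
    9  caccbabcccaccbbb$  $
   10  caccbbb$caccbabcc  c
   11  cbabcccaccbbb$cac  c
   12  cbbb$caccbabcccac  c
   13  ccaccbbb$caccbabc  c
   14  ccbabcccaccbbb$ca  a
   15  ccbbb$caccbabccca  a
   16  cccaccbbb$caccbab  b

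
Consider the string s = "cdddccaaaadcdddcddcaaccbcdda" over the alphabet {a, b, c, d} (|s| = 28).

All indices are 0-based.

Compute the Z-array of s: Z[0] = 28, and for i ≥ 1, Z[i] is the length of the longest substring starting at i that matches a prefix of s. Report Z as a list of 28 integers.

Z[0]=28
i=1: outside box; Z[1]=0
i=2: outside box; Z[2]=0
i=3: outside box; Z[3]=0
i=4: outside box; Z[4]=1 grow→box=[4,5)
i=5: outside box; Z[5]=1 grow→box=[5,6)
i=6: outside box; Z[6]=0
i=7: outside box; Z[7]=0
i=8: outside box; Z[8]=0
i=9: outside box; Z[9]=0
i=10: outside box; Z[10]=0
i=11: outside box; Z[11]=5 grow→box=[11,16)
i=12: min(r-i=4, Z[1]=0)=0; Z[12]=0
i=13: min(r-i=3, Z[2]=0)=0; Z[13]=0
i=14: min(r-i=2, Z[3]=0)=0; Z[14]=0
i=15: min(r-i=1, Z[4]=1)=1; Z[15]=3 grow→box=[15,18)
i=16: min(r-i=2, Z[1]=0)=0; Z[16]=0
i=17: min(r-i=1, Z[2]=0)=0; Z[17]=0
i=18: outside box; Z[18]=1 grow→box=[18,19)
i=19: outside box; Z[19]=0
i=20: outside box; Z[20]=0
i=21: outside box; Z[21]=1 grow→box=[21,22)
i=22: outside box; Z[22]=1 grow→box=[22,23)
i=23: outside box; Z[23]=0
i=24: outside box; Z[24]=3 grow→box=[24,27)
i=25: min(r-i=2, Z[1]=0)=0; Z[25]=0
i=26: min(r-i=1, Z[2]=0)=0; Z[26]=0
i=27: outside box; Z[27]=0

[28, 0, 0, 0, 1, 1, 0, 0, 0, 0, 0, 5, 0, 0, 0, 3, 0, 0, 1, 0, 0, 1, 1, 0, 3, 0, 0, 0]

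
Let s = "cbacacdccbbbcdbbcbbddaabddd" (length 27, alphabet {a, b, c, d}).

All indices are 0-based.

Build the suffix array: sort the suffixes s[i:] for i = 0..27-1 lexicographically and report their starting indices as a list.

[21, 22, 2, 4, 1, 9, 14, 10, 17, 15, 11, 18, 23, 3, 0, 8, 16, 7, 12, 5, 26, 20, 13, 6, 25, 19, 24]

rank | idx | suffix
   0 |  21 | aabddd
   1 |  22 | abddd
   2 |   2 | acacdccbbbcdbbcbbddaabddd
   3 |   4 | acdccbbbcdbbcbbddaabddd
   4 |   1 | bacacdccbbbcdbbcbbddaabddd
   5 |   9 | bbbcdbbcbbddaabddd
   6 |  14 | bbcbbddaabddd
   7 |  10 | bbcdbbcbbddaabddd
   8 |  17 | bbddaabddd
   9 |  15 | bcbbddaabddd
  10 |  11 | bcdbbcbbddaabddd
  11 |  18 | bddaabddd
  12 |  23 | bddd
  13 |   3 | cacdccbbbcdbbcbbddaabddd
  14 |   0 | cbacacdccbbbcdbbcbbddaabddd
  15 |   8 | cbbbcdbbcbbddaabddd
  16 |  16 | cbbddaabddd
  17 |   7 | ccbbbcdbbcbbddaabddd
  18 |  12 | cdbbcbbddaabddd
  19 |   5 | cdccbbbcdbbcbbddaabddd
  20 |  26 | d
  21 |  20 | daabddd
  22 |  13 | dbbcbbddaabddd
  23 |   6 | dccbbbcdbbcbbddaabddd
  24 |  25 | dd
  25 |  19 | ddaabddd
  26 |  24 | ddd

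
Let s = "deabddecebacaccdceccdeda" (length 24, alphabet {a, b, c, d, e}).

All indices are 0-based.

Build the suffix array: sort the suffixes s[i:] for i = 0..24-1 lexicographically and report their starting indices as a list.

rank | idx | suffix
   0 |  23 | a
   1 |   2 | abddecebacaccdceccdeda
   2 |  10 | acaccdceccdeda
   3 |  12 | accdceccdeda
   4 |   9 | bacaccdceccdeda
   5 |   3 | bddecebacaccdceccdeda
   6 |  11 | caccdceccdeda
   7 |  13 | ccdceccdeda
   8 |  18 | ccdeda
   9 |  14 | cdceccdeda
  10 |  19 | cdeda
  11 |   7 | cebacaccdceccdeda
  12 |  16 | ceccdeda
  13 |  22 | da
  14 |  15 | dceccdeda
  15 |   4 | ddecebacaccdceccdeda
  16 |   0 | deabddecebacaccdceccdeda
  17 |   5 | decebacaccdceccdeda
  18 |  20 | deda
  19 |   1 | eabddecebacaccdceccdeda
  20 |   8 | ebacaccdceccdeda
  21 |  17 | eccdeda
  22 |   6 | ecebacaccdceccdeda
  23 |  21 | eda

[23, 2, 10, 12, 9, 3, 11, 13, 18, 14, 19, 7, 16, 22, 15, 4, 0, 5, 20, 1, 8, 17, 6, 21]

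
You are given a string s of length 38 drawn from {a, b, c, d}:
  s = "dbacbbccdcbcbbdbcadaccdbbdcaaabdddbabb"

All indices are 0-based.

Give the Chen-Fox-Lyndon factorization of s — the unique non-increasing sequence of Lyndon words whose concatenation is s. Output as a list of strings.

emit factor 1: 'd' (i=0, period=1)
emit factor 2: 'b' (i=1, period=1)
emit factor 3: 'acbbccdcbcbbdbcadaccdbbdc' (i=2, period=25)
emit factor 4: 'aaabdddbabb' (i=27, period=11)

["d", "b", "acbbccdcbcbbdbcadaccdbbdc", "aaabdddbabb"]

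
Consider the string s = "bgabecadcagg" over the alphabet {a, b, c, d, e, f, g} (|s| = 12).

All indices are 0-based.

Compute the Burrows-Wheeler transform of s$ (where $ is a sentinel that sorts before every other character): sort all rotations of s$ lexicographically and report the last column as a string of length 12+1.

ggcca$edabgba

rank  rotation       last
    0  $bgabecadcagg  g
    1  abecadcagg$bg  g
    2  adcagg$bgabec  c
    3  agg$bgabecadc  c
    4  becadcagg$bga  a
    5  bgabecadcagg$  $
    6  cadcagg$bgabe  e
    7  cagg$bgabecad  d
    8  dcagg$bgabeca  a
    9  ecadcagg$bgab  b
   10  g$bgabecadcag  g
   11  gabecadcagg$b  b
   12  gg$bgabecadca  a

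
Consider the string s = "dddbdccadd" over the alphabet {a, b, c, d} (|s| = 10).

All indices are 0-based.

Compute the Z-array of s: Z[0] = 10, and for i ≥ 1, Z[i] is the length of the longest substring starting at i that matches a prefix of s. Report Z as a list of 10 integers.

Z[0]=10
i=1: outside box; Z[1]=2 extend→box=[1,3)
i=2: min(r-i=1, Z[1]=2)=1; Z[2]=1
i=3: outside box; Z[3]=0
i=4: outside box; Z[4]=1 extend→box=[4,5)
i=5: outside box; Z[5]=0
i=6: outside box; Z[6]=0
i=7: outside box; Z[7]=0
i=8: outside box; Z[8]=2 extend→box=[8,10)
i=9: min(r-i=1, Z[1]=2)=1; Z[9]=1

[10, 2, 1, 0, 1, 0, 0, 0, 2, 1]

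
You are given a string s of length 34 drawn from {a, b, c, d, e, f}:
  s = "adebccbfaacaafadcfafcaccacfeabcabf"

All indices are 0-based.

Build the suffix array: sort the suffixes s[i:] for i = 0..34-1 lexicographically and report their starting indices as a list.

rank→(start, suffix):
  0 → (8, 'aacaafadcfafcaccacfeabcabf')
  1 → (11, 'aafadcfafcaccacfeabcabf')
  2 → (28, 'abcabf')
  3 → (31, 'abf')
  4 → (9, 'acaafadcfafcaccacfeabcabf')
  5 → (21, 'accacfeabcabf')
  6 → (24, 'acfeabcabf')
  7 → (14, 'adcfafcaccacfeabcabf')
  8 → (0, 'adebccbfaacaafadcfafcaccacfeabcabf')
  9 → (12, 'afadcfafcaccacfeabcabf')
  10 → (18, 'afcaccacfeabcabf')
  11 → (29, 'bcabf')
  12 → (3, 'bccbfaacaafadcfafcaccacfeabcabf')
  13 → (32, 'bf')
  14 → (6, 'bfaacaafadcfafcaccacfeabcabf')
  15 → (10, 'caafadcfafcaccacfeabcabf')
  16 → (30, 'cabf')
  17 → (20, 'caccacfeabcabf')
  18 → (23, 'cacfeabcabf')
  19 → (5, 'cbfaacaafadcfafcaccacfeabcabf')
  20 → (22, 'ccacfeabcabf')
  21 → (4, 'ccbfaacaafadcfafcaccacfeabcabf')
  22 → (16, 'cfafcaccacfeabcabf')
  23 → (25, 'cfeabcabf')
  24 → (15, 'dcfafcaccacfeabcabf')
  25 → (1, 'debccbfaacaafadcfafcaccacfeabcabf')
  26 → (27, 'eabcabf')
  27 → (2, 'ebccbfaacaafadcfafcaccacfeabcabf')
  28 → (33, 'f')
  29 → (7, 'faacaafadcfafcaccacfeabcabf')
  30 → (13, 'fadcfafcaccacfeabcabf')
  31 → (17, 'fafcaccacfeabcabf')
  32 → (19, 'fcaccacfeabcabf')
  33 → (26, 'feabcabf')

[8, 11, 28, 31, 9, 21, 24, 14, 0, 12, 18, 29, 3, 32, 6, 10, 30, 20, 23, 5, 22, 4, 16, 25, 15, 1, 27, 2, 33, 7, 13, 17, 19, 26]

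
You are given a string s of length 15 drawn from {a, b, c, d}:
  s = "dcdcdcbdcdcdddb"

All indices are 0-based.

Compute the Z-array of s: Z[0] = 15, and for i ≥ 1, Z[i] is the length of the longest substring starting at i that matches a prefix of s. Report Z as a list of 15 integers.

[15, 0, 4, 0, 2, 0, 0, 5, 0, 3, 0, 1, 1, 1, 0]

Z[0]=15
i=1: fresh scan; Z[1]=0
i=2: fresh scan; Z[2]=4 extend→box=[2,6)
i=3: min(r-i=3, Z[1]=0)=0; Z[3]=0
i=4: min(r-i=2, Z[2]=4)=2; Z[4]=2
i=5: min(r-i=1, Z[3]=0)=0; Z[5]=0
i=6: fresh scan; Z[6]=0
i=7: fresh scan; Z[7]=5 extend→box=[7,12)
i=8: min(r-i=4, Z[1]=0)=0; Z[8]=0
i=9: min(r-i=3, Z[2]=4)=3; Z[9]=3
i=10: min(r-i=2, Z[3]=0)=0; Z[10]=0
i=11: min(r-i=1, Z[4]=2)=1; Z[11]=1
i=12: fresh scan; Z[12]=1 extend→box=[12,13)
i=13: fresh scan; Z[13]=1 extend→box=[13,14)
i=14: fresh scan; Z[14]=0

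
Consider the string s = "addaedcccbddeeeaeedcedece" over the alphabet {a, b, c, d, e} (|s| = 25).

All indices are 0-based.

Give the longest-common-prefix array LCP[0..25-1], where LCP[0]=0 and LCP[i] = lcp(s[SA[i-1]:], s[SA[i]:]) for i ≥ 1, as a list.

[0, 1, 2, 0, 0, 1, 2, 1, 2, 0, 1, 2, 1, 2, 1, 2, 0, 1, 1, 1, 3, 2, 1, 2, 2]

rank | idx | suffix
   0 |   0 | addaedcccbddeeeaeedcedece
   1 |   3 | aedcccbddeeeaeedcedece
   2 |  15 | aeedcedece
   3 |   9 | bddeeeaeedcedece
   4 |   8 | cbddeeeaeedcedece
   5 |   7 | ccbddeeeaeedcedece
   6 |   6 | cccbddeeeaeedcedece
   7 |  23 | ce
   8 |  19 | cedece
   9 |   2 | daedcccbddeeeaeedcedece
  10 |   5 | dcccbddeeeaeedcedece
  11 |  18 | dcedece
  12 |   1 | ddaedcccbddeeeaeedcedece
  13 |  10 | ddeeeaeedcedece
  14 |  21 | dece
  15 |  11 | deeeaeedcedece
  16 |  24 | e
  17 |  14 | eaeedcedece
  18 |  22 | ece
  19 |   4 | edcccbddeeeaeedcedece
  20 |  17 | edcedece
  21 |  20 | edece
  22 |  13 | eeaeedcedece
  23 |  16 | eedcedece
  24 |  12 | eeeaeedcedece

SA = [0, 3, 15, 9, 8, 7, 6, 23, 19, 2, 5, 18, 1, 10, 21, 11, 24, 14, 22, 4, 17, 20, 13, 16, 12]
[i] adj suffixes → lcp
  [1] 0/3 → 1 ('a')
  [2] 3/15 → 2 ('ae')
  [3] 15/9 → 0 ('')
  [4] 9/8 → 0 ('')
  [5] 8/7 → 1 ('c')
  [6] 7/6 → 2 ('cc')
  [7] 6/23 → 1 ('c')
  [8] 23/19 → 2 ('ce')
  [9] 19/2 → 0 ('')
  [10] 2/5 → 1 ('d')
  [11] 5/18 → 2 ('dc')
  [12] 18/1 → 1 ('d')
  [13] 1/10 → 2 ('dd')
  [14] 10/21 → 1 ('d')
  [15] 21/11 → 2 ('de')
  [16] 11/24 → 0 ('')
  [17] 24/14 → 1 ('e')
  [18] 14/22 → 1 ('e')
  [19] 22/4 → 1 ('e')
  [20] 4/17 → 3 ('edc')
  [21] 17/20 → 2 ('ed')
  [22] 20/13 → 1 ('e')
  [23] 13/16 → 2 ('ee')
  [24] 16/12 → 2 ('ee')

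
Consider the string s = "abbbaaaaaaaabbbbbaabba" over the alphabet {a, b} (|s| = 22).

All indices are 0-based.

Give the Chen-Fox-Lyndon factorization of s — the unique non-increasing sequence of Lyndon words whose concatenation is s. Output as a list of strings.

emit factor 1: 'abbb' (i=0, period=4)
emit factor 2: 'aaaaaaaabbbbbaabb' (i=4, period=17)
emit factor 3: 'a' (i=21, period=1)

["abbb", "aaaaaaaabbbbbaabb", "a"]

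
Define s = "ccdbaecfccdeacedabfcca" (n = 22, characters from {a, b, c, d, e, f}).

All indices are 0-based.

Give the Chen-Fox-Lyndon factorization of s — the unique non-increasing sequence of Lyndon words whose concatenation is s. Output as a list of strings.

emit factor 1: 'ccd' (i=0, period=3)
emit factor 2: 'b' (i=3, period=1)
emit factor 3: 'aecfccde' (i=4, period=8)
emit factor 4: 'aced' (i=12, period=4)
emit factor 5: 'abfcc' (i=16, period=5)
emit factor 6: 'a' (i=21, period=1)

["ccd", "b", "aecfccde", "aced", "abfcc", "a"]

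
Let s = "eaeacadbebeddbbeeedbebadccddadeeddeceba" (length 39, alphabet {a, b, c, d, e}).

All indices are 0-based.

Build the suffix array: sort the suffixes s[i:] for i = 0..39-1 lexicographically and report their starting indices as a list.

rank→(start, suffix):
  0 → (38, 'a')
  1 → (3, 'acadbebeddbbeeedbebadccddadeeddeceba')
  2 → (5, 'adbebeddbbeeedbebadccddadeeddeceba')
  3 → (22, 'adccddadeeddeceba')
  4 → (28, 'adeeddeceba')
  5 → (1, 'aeacadbebeddbbeeedbebadccddadeeddeceba')
  6 → (37, 'ba')
  7 → (21, 'badccddadeeddeceba')
  8 → (13, 'bbeeedbebadccddadeeddeceba')
  9 → (19, 'bebadccddadeeddeceba')
  10 → (7, 'bebeddbbeeedbebadccddadeeddeceba')
  11 → (9, 'beddbbeeedbebadccddadeeddeceba')
  12 → (14, 'beeedbebadccddadeeddeceba')
  13 → (4, 'cadbebeddbbeeedbebadccddadeeddeceba')
  14 → (24, 'ccddadeeddeceba')
  15 → (25, 'cddadeeddeceba')
  16 → (35, 'ceba')
  17 → (27, 'dadeeddeceba')
  18 → (12, 'dbbeeedbebadccddadeeddeceba')
  19 → (18, 'dbebadccddadeeddeceba')
  20 → (6, 'dbebeddbbeeedbebadccddadeeddeceba')
  21 → (23, 'dccddadeeddeceba')
  22 → (26, 'ddadeeddeceba')
  23 → (11, 'ddbbeeedbebadccddadeeddeceba')
  24 → (32, 'ddeceba')
  25 → (33, 'deceba')
  26 → (29, 'deeddeceba')
  27 → (2, 'eacadbebeddbbeeedbebadccddadeeddeceba')
  28 → (0, 'eaeacadbebeddbbeeedbebadccddadeeddeceba')
  29 → (36, 'eba')
  30 → (20, 'ebadccddadeeddeceba')
  31 → (8, 'ebeddbbeeedbebadccddadeeddeceba')
  32 → (34, 'eceba')
  33 → (17, 'edbebadccddadeeddeceba')
  34 → (10, 'eddbbeeedbebadccddadeeddeceba')
  35 → (31, 'eddeceba')
  36 → (16, 'eedbebadccddadeeddeceba')
  37 → (30, 'eeddeceba')
  38 → (15, 'eeedbebadccddadeeddeceba')

[38, 3, 5, 22, 28, 1, 37, 21, 13, 19, 7, 9, 14, 4, 24, 25, 35, 27, 12, 18, 6, 23, 26, 11, 32, 33, 29, 2, 0, 36, 20, 8, 34, 17, 10, 31, 16, 30, 15]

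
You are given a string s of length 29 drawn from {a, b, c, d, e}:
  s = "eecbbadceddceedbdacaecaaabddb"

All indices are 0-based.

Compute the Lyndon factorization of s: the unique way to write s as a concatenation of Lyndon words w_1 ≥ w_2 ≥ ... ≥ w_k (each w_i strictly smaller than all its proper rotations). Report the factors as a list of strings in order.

emit factor 1: 'e' (i=0, period=1)
emit factor 2: 'e' (i=1, period=1)
emit factor 3: 'c' (i=2, period=1)
emit factor 4: 'b' (i=3, period=1)
emit factor 5: 'b' (i=4, period=1)
emit factor 6: 'adceddceedbd' (i=5, period=12)
emit factor 7: 'acaec' (i=17, period=5)
emit factor 8: 'aaabddb' (i=22, period=7)

["e", "e", "c", "b", "b", "adceddceedbd", "acaec", "aaabddb"]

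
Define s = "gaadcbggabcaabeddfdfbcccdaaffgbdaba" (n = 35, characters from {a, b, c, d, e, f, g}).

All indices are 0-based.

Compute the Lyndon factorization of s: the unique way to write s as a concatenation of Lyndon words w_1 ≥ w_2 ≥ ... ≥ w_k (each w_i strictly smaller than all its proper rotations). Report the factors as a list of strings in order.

["g", "aadcbggabc", "aabeddfdfbcccdaaffgbdab", "a"]

emit factor 1: 'g' (i=0, period=1)
emit factor 2: 'aadcbggabc' (i=1, period=10)
emit factor 3: 'aabeddfdfbcccdaaffgbdab' (i=11, period=23)
emit factor 4: 'a' (i=34, period=1)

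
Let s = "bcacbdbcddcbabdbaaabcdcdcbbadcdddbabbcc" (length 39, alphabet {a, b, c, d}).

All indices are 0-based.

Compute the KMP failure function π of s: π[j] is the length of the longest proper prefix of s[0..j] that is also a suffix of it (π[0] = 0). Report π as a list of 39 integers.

[0, 0, 0, 0, 1, 0, 1, 2, 0, 0, 0, 1, 0, 1, 0, 1, 0, 0, 0, 1, 2, 0, 0, 0, 0, 1, 1, 0, 0, 0, 0, 0, 0, 1, 0, 1, 1, 2, 0]

π[0] = 0
j=1 s[j]='c': π[1]=0 (border '')
j=2 s[j]='a': π[2]=0 (border '')
j=3 s[j]='c': π[3]=0 (border '')
j=4 s[j]='b': π[4]=1 (border 'b')
j=5 s[j]='d': k: 1→0; π[5]=0 (border '')
j=6 s[j]='b': π[6]=1 (border 'b')
j=7 s[j]='c': π[7]=2 (border 'bc')
j=8 s[j]='d': k: 2→0; π[8]=0 (border '')
j=9 s[j]='d': π[9]=0 (border '')
j=10 s[j]='c': π[10]=0 (border '')
j=11 s[j]='b': π[11]=1 (border 'b')
j=12 s[j]='a': k: 1→0; π[12]=0 (border '')
j=13 s[j]='b': π[13]=1 (border 'b')
j=14 s[j]='d': k: 1→0; π[14]=0 (border '')
j=15 s[j]='b': π[15]=1 (border 'b')
j=16 s[j]='a': k: 1→0; π[16]=0 (border '')
j=17 s[j]='a': π[17]=0 (border '')
j=18 s[j]='a': π[18]=0 (border '')
j=19 s[j]='b': π[19]=1 (border 'b')
j=20 s[j]='c': π[20]=2 (border 'bc')
j=21 s[j]='d': k: 2→0; π[21]=0 (border '')
j=22 s[j]='c': π[22]=0 (border '')
j=23 s[j]='d': π[23]=0 (border '')
j=24 s[j]='c': π[24]=0 (border '')
j=25 s[j]='b': π[25]=1 (border 'b')
j=26 s[j]='b': k: 1→0; π[26]=1 (border 'b')
j=27 s[j]='a': k: 1→0; π[27]=0 (border '')
j=28 s[j]='d': π[28]=0 (border '')
j=29 s[j]='c': π[29]=0 (border '')
j=30 s[j]='d': π[30]=0 (border '')
j=31 s[j]='d': π[31]=0 (border '')
j=32 s[j]='d': π[32]=0 (border '')
j=33 s[j]='b': π[33]=1 (border 'b')
j=34 s[j]='a': k: 1→0; π[34]=0 (border '')
j=35 s[j]='b': π[35]=1 (border 'b')
j=36 s[j]='b': k: 1→0; π[36]=1 (border 'b')
j=37 s[j]='c': π[37]=2 (border 'bc')
j=38 s[j]='c': k: 2→0; π[38]=0 (border '')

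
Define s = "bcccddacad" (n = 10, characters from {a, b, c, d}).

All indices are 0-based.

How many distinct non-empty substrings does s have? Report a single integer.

48

rank | idx | suffix
   0 |   6 | acad
   1 |   8 | ad
   2 |   0 | bcccddacad
   3 |   7 | cad
   4 |   1 | cccddacad
   5 |   2 | ccddacad
   6 |   3 | cddacad
   7 |   9 | d
   8 |   5 | dacad
   9 |   4 | ddacad

SA = [6, 8, 0, 7, 1, 2, 3, 9, 5, 4]
[i] adj suffixes → lcp
  [1] 6/8 → 1 ('a')
  [2] 8/0 → 0 ('')
  [3] 0/7 → 0 ('')
  [4] 7/1 → 1 ('c')
  [5] 1/2 → 2 ('cc')
  [6] 2/3 → 1 ('c')
  [7] 3/9 → 0 ('')
  [8] 9/5 → 1 ('d')
  [9] 5/4 → 1 ('d')

n(n+1)/2 = 10·11/2 = 55
Σ LCP = 0 + 1 + 0 + 0 + 1 + 2 + 1 + 0 + 1 + 1 = 7
distinct = 55 − 7 = 48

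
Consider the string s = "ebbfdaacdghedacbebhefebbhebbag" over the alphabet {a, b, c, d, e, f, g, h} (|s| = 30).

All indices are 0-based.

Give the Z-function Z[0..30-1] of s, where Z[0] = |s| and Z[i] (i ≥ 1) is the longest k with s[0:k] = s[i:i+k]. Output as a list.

Z[0]=30
i=1: i≥r, start 0; Z[1]=0
i=2: i≥r, start 0; Z[2]=0
i=3: i≥r, start 0; Z[3]=0
i=4: i≥r, start 0; Z[4]=0
i=5: i≥r, start 0; Z[5]=0
i=6: i≥r, start 0; Z[6]=0
i=7: i≥r, start 0; Z[7]=0
i=8: i≥r, start 0; Z[8]=0
i=9: i≥r, start 0; Z[9]=0
i=10: i≥r, start 0; Z[10]=0
i=11: i≥r, start 0; Z[11]=1 grow→box=[11,12)
i=12: i≥r, start 0; Z[12]=0
i=13: i≥r, start 0; Z[13]=0
i=14: i≥r, start 0; Z[14]=0
i=15: i≥r, start 0; Z[15]=0
i=16: i≥r, start 0; Z[16]=2 grow→box=[16,18)
i=17: min(r-i=1, Z[1]=0)=0; Z[17]=0
i=18: i≥r, start 0; Z[18]=0
i=19: i≥r, start 0; Z[19]=1 grow→box=[19,20)
i=20: i≥r, start 0; Z[20]=0
i=21: i≥r, start 0; Z[21]=3 grow→box=[21,24)
i=22: min(r-i=2, Z[1]=0)=0; Z[22]=0
i=23: min(r-i=1, Z[2]=0)=0; Z[23]=0
i=24: i≥r, start 0; Z[24]=0
i=25: i≥r, start 0; Z[25]=3 grow→box=[25,28)
i=26: min(r-i=2, Z[1]=0)=0; Z[26]=0
i=27: min(r-i=1, Z[2]=0)=0; Z[27]=0
i=28: i≥r, start 0; Z[28]=0
i=29: i≥r, start 0; Z[29]=0

[30, 0, 0, 0, 0, 0, 0, 0, 0, 0, 0, 1, 0, 0, 0, 0, 2, 0, 0, 1, 0, 3, 0, 0, 0, 3, 0, 0, 0, 0]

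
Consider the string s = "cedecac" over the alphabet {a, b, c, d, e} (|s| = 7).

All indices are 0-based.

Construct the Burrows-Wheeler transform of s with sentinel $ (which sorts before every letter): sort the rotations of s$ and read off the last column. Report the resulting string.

ccae$edc

rank  rotation  last
    0  $cedecac  c
    1  ac$cedec  c
    2  c$cedeca  a
    3  cac$cede  e
    4  cedecac$  $
    5  decac$ce  e
    6  ecac$ced  d
    7  edecac$c  c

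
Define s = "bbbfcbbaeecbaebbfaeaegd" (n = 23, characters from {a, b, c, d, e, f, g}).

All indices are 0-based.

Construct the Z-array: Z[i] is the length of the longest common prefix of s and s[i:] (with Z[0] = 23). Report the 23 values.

Z[0]=23
i=1: i≥r, start 0; Z[1]=2 extend→box=[1,3)
i=2: min(r-i=1, Z[1]=2)=1; Z[2]=1
i=3: i≥r, start 0; Z[3]=0
i=4: i≥r, start 0; Z[4]=0
i=5: i≥r, start 0; Z[5]=2 extend→box=[5,7)
i=6: min(r-i=1, Z[1]=2)=1; Z[6]=1
i=7: i≥r, start 0; Z[7]=0
i=8: i≥r, start 0; Z[8]=0
i=9: i≥r, start 0; Z[9]=0
i=10: i≥r, start 0; Z[10]=0
i=11: i≥r, start 0; Z[11]=1 extend→box=[11,12)
i=12: i≥r, start 0; Z[12]=0
i=13: i≥r, start 0; Z[13]=0
i=14: i≥r, start 0; Z[14]=2 extend→box=[14,16)
i=15: min(r-i=1, Z[1]=2)=1; Z[15]=1
i=16: i≥r, start 0; Z[16]=0
i=17: i≥r, start 0; Z[17]=0
i=18: i≥r, start 0; Z[18]=0
i=19: i≥r, start 0; Z[19]=0
i=20: i≥r, start 0; Z[20]=0
i=21: i≥r, start 0; Z[21]=0
i=22: i≥r, start 0; Z[22]=0

[23, 2, 1, 0, 0, 2, 1, 0, 0, 0, 0, 1, 0, 0, 2, 1, 0, 0, 0, 0, 0, 0, 0]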